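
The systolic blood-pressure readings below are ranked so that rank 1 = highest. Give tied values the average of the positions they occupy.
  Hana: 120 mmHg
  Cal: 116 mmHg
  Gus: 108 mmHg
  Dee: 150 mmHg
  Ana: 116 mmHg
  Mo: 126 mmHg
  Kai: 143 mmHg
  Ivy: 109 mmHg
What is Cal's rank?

Sorted (descending): 150, 143, 126, 120, 116, 116, 109, 108
The 2 values of 116 occupy positions 5–6 → average rank (5+6)/2 = 5.5.
Cal has value 116 mmHg → rank 5.5.

5.5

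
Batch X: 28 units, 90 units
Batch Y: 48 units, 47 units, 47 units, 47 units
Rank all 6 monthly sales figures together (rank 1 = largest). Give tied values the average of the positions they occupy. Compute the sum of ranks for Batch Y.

14

Sorted (descending): 90, 48, 47, 47, 47, 28
The 3 values of 47 occupy positions 3–5 → average rank 4.
Batch Y values → pooled ranks: 48→2, 47→4, 47→4, 47→4
Rank sum = 2 + 4 + 4 + 4 = 14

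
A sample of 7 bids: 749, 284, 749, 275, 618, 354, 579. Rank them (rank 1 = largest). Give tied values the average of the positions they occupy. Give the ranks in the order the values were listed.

1.5, 6, 1.5, 7, 3, 5, 4

Sorted (descending): 749, 749, 618, 579, 354, 284, 275
The 2 values of 749 occupy positions 1–2 → average rank (1+2)/2 = 1.5.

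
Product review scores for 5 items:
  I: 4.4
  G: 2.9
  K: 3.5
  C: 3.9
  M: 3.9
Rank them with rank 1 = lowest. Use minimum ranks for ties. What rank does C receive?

3

Sorted (ascending): 2.9, 3.5, 3.9, 3.9, 4.4
The 2 values of 3.9 occupy positions 3–4 → each gets rank 3.
C has value 3.9 → rank 3.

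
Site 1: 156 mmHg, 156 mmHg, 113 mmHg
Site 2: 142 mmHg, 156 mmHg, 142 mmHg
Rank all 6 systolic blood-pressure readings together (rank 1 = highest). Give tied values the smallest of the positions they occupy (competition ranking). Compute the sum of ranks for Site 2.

9

Sorted (descending): 156, 156, 156, 142, 142, 113
The 3 values of 156 occupy positions 1–3 → each gets rank 1.
The 2 values of 142 occupy positions 4–5 → each gets rank 4.
Site 2 values → pooled ranks: 142→4, 156→1, 142→4
Rank sum = 4 + 1 + 4 = 9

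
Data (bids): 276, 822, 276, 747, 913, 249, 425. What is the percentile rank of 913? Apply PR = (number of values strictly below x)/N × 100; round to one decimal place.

85.7

N = 7.
Strictly below 913: 6. Equal to 913: 1.
PR = 6/7 × 100 = 85.7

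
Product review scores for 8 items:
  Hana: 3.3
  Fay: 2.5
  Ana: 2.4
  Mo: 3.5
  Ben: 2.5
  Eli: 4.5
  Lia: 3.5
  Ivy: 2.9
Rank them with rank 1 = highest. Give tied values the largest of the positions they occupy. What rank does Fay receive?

Sorted (descending): 4.5, 3.5, 3.5, 3.3, 2.9, 2.5, 2.5, 2.4
The 2 values of 3.5 occupy positions 2–3 → each gets rank 3.
The 2 values of 2.5 occupy positions 6–7 → each gets rank 7.
Fay has value 2.5 → rank 7.

7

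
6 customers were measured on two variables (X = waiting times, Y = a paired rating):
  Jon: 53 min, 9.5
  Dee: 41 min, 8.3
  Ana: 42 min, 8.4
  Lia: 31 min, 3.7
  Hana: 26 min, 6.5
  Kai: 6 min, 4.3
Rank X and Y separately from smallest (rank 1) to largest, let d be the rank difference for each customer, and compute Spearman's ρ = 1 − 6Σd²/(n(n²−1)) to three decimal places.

Ranks of variable 1: 6, 4, 5, 3, 2, 1
Ranks of variable 2: 6, 4, 5, 1, 3, 2
d = r₁ − r₂: 0, 0, 0, 2, -1, -1
d²: 0, 0, 0, 4, 1, 1; Σd² = 6
ρ = 1 − 6·6/(6·35) = 1 − 36/210 = 0.829

0.829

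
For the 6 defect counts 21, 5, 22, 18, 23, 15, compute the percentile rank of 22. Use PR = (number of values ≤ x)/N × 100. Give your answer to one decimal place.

83.3

N = 6.
Strictly below 22: 4. Equal to 22: 1.
PR = 5/6 × 100 = 83.3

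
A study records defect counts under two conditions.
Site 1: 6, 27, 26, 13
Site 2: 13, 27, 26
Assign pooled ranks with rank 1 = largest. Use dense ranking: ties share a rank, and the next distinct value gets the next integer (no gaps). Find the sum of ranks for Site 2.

Sorted (descending): 27, 27, 26, 26, 13, 13, 6
The 2 values of 27 share dense rank 1.
The 2 values of 26 share dense rank 2.
The 2 values of 13 share dense rank 3.
Remaining distinct values take the next consecutive integers.
Site 2 values → pooled ranks: 13→3, 27→1, 26→2
Rank sum = 3 + 1 + 2 = 6

6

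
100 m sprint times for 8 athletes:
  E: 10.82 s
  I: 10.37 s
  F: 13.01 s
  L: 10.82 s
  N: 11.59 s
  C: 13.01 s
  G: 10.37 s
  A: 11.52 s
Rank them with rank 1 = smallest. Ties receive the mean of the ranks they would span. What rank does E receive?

3.5

Sorted (ascending): 10.37, 10.37, 10.82, 10.82, 11.52, 11.59, 13.01, 13.01
The 2 values of 10.37 occupy positions 1–2 → average rank (1+2)/2 = 1.5.
The 2 values of 10.82 occupy positions 3–4 → average rank (3+4)/2 = 3.5.
The 2 values of 13.01 occupy positions 7–8 → average rank (7+8)/2 = 7.5.
E has value 10.82 s → rank 3.5.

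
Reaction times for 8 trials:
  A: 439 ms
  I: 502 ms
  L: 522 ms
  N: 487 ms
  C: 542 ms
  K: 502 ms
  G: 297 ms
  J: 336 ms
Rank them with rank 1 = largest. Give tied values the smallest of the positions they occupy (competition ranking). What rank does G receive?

8

Sorted (descending): 542, 522, 502, 502, 487, 439, 336, 297
The 2 values of 502 occupy positions 3–4 → each gets rank 3.
G has value 297 ms → rank 8.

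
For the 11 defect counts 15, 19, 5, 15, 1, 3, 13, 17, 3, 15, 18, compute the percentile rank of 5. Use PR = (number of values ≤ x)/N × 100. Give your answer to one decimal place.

36.4

N = 11.
Strictly below 5: 3. Equal to 5: 1.
PR = 4/11 × 100 = 36.4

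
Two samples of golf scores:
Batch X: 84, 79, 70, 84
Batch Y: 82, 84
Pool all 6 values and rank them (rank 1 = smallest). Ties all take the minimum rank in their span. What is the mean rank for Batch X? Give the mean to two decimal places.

Sorted (ascending): 70, 79, 82, 84, 84, 84
The 3 values of 84 occupy positions 4–6 → each gets rank 4.
Batch X values → pooled ranks: 84→4, 79→2, 70→1, 84→4
Mean rank = (4 + 2 + 1 + 4) / 4 = 2.75

2.75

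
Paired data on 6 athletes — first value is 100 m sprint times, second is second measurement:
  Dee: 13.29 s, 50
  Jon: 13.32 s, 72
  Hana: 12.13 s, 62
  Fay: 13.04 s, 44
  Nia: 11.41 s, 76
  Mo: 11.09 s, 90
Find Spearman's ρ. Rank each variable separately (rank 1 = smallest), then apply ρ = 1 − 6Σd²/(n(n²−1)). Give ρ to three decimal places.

Ranks of variable 1: 5, 6, 3, 4, 2, 1
Ranks of variable 2: 2, 4, 3, 1, 5, 6
d = r₁ − r₂: 3, 2, 0, 3, -3, -5
d²: 9, 4, 0, 9, 9, 25; Σd² = 56
ρ = 1 − 6·56/(6·35) = 1 − 336/210 = -0.600

-0.600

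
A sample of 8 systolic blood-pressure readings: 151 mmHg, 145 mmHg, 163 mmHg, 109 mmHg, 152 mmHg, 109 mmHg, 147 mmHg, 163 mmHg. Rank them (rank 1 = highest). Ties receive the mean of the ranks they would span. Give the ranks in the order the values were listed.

4, 6, 1.5, 7.5, 3, 7.5, 5, 1.5

Sorted (descending): 163, 163, 152, 151, 147, 145, 109, 109
The 2 values of 163 occupy positions 1–2 → average rank (1+2)/2 = 1.5.
The 2 values of 109 occupy positions 7–8 → average rank (7+8)/2 = 7.5.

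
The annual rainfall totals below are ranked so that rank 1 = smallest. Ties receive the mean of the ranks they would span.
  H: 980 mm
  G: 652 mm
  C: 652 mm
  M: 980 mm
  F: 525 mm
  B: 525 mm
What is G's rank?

Sorted (ascending): 525, 525, 652, 652, 980, 980
The 2 values of 525 occupy positions 1–2 → average rank (1+2)/2 = 1.5.
The 2 values of 652 occupy positions 3–4 → average rank (3+4)/2 = 3.5.
The 2 values of 980 occupy positions 5–6 → average rank (5+6)/2 = 5.5.
G has value 652 mm → rank 3.5.

3.5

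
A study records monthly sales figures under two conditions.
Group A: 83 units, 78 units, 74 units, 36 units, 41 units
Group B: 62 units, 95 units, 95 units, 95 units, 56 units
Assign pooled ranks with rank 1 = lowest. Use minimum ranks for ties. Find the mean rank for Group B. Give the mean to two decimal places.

6.20

Sorted (ascending): 36, 41, 56, 62, 74, 78, 83, 95, 95, 95
The 3 values of 95 occupy positions 8–10 → each gets rank 8.
Group B values → pooled ranks: 62→4, 95→8, 95→8, 95→8, 56→3
Mean rank = (4 + 8 + 8 + 8 + 3) / 5 = 6.20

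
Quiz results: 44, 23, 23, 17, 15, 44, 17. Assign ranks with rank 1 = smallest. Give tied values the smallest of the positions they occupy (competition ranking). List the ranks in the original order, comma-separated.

Sorted (ascending): 15, 17, 17, 23, 23, 44, 44
The 2 values of 17 occupy positions 2–3 → each gets rank 2.
The 2 values of 23 occupy positions 4–5 → each gets rank 4.
The 2 values of 44 occupy positions 6–7 → each gets rank 6.

6, 4, 4, 2, 1, 6, 2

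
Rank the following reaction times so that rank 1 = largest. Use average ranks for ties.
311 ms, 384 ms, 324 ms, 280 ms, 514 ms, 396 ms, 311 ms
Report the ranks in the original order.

5.5, 3, 4, 7, 1, 2, 5.5

Sorted (descending): 514, 396, 384, 324, 311, 311, 280
The 2 values of 311 occupy positions 5–6 → average rank (5+6)/2 = 5.5.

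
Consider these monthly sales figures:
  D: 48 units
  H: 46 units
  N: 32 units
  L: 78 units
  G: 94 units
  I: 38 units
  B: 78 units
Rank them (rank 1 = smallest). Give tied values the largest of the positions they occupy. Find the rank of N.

Sorted (ascending): 32, 38, 46, 48, 78, 78, 94
The 2 values of 78 occupy positions 5–6 → each gets rank 6.
N has value 32 units → rank 1.

1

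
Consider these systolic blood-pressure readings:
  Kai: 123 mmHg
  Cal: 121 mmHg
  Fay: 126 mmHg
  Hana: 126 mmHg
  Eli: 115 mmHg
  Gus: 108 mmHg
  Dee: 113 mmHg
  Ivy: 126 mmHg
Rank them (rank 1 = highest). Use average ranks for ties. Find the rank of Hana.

2

Sorted (descending): 126, 126, 126, 123, 121, 115, 113, 108
The 3 values of 126 occupy positions 1–3 → average rank 2.
Hana has value 126 mmHg → rank 2.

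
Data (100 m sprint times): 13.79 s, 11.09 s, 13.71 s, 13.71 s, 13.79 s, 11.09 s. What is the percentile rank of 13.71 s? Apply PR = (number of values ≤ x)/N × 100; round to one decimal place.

N = 6.
Strictly below 13.71: 2. Equal to 13.71: 2.
PR = 4/6 × 100 = 66.7

66.7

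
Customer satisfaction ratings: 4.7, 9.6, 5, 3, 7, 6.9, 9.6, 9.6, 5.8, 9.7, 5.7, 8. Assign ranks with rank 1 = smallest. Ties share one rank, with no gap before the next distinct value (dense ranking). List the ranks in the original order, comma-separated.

Sorted (ascending): 3, 4.7, 5, 5.7, 5.8, 6.9, 7, 8, 9.6, 9.6, 9.6, 9.7
The 3 values of 9.6 share dense rank 9.
Remaining distinct values take the next consecutive integers.

2, 9, 3, 1, 7, 6, 9, 9, 5, 10, 4, 8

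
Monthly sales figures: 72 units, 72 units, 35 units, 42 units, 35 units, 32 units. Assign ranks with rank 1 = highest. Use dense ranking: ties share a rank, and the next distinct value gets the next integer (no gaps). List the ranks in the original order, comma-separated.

Sorted (descending): 72, 72, 42, 35, 35, 32
The 2 values of 72 share dense rank 1.
The 2 values of 35 share dense rank 3.
Remaining distinct values take the next consecutive integers.

1, 1, 3, 2, 3, 4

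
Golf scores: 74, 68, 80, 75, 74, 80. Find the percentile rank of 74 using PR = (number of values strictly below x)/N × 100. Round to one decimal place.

N = 6.
Strictly below 74: 1. Equal to 74: 2.
PR = 1/6 × 100 = 16.7

16.7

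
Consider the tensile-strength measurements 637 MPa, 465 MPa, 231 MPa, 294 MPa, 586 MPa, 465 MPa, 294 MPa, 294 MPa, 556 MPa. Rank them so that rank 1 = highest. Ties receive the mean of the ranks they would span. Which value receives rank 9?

Sorted (descending): 637, 586, 556, 465, 465, 294, 294, 294, 231
The 2 values of 465 occupy positions 4–5 → average rank (4+5)/2 = 4.5.
The 3 values of 294 occupy positions 6–8 → average rank 7.
Rank 9 → value 231.

231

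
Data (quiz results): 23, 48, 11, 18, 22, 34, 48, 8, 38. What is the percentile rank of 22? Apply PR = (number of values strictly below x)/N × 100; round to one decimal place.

33.3

N = 9.
Strictly below 22: 3. Equal to 22: 1.
PR = 3/9 × 100 = 33.3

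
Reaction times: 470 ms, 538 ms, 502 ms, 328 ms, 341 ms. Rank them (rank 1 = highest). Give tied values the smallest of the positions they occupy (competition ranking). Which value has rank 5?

328

Sorted (descending): 538, 502, 470, 341, 328
No ties — each value takes its position as its rank.
Rank 5 → value 328.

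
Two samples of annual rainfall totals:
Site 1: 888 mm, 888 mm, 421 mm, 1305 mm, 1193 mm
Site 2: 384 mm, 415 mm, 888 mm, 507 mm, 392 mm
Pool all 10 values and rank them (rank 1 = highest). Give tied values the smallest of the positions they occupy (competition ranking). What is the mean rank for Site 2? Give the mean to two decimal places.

Sorted (descending): 1305, 1193, 888, 888, 888, 507, 421, 415, 392, 384
The 3 values of 888 occupy positions 3–5 → each gets rank 3.
Site 2 values → pooled ranks: 384→10, 415→8, 888→3, 507→6, 392→9
Mean rank = (10 + 8 + 3 + 6 + 9) / 5 = 7.20

7.20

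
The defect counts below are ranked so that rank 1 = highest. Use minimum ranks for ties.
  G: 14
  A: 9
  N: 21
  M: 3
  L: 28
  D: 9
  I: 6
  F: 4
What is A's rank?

Sorted (descending): 28, 21, 14, 9, 9, 6, 4, 3
The 2 values of 9 occupy positions 4–5 → each gets rank 4.
A has value 9 → rank 4.

4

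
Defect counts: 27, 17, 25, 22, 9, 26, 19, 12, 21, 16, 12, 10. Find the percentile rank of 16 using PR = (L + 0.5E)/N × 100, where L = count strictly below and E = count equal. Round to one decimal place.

N = 12.
Strictly below 16: 4. Equal to 16: 1.
PR = (4 + 0.5·1)/12 × 100 = 37.5

37.5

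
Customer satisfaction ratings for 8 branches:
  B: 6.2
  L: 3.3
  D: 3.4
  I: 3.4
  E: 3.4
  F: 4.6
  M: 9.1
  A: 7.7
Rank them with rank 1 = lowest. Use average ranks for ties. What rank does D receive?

3

Sorted (ascending): 3.3, 3.4, 3.4, 3.4, 4.6, 6.2, 7.7, 9.1
The 3 values of 3.4 occupy positions 2–4 → average rank 3.
D has value 3.4 → rank 3.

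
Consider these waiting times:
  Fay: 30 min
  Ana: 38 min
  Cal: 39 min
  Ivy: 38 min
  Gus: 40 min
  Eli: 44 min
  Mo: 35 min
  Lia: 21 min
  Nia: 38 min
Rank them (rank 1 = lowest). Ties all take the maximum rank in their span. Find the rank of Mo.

Sorted (ascending): 21, 30, 35, 38, 38, 38, 39, 40, 44
The 3 values of 38 occupy positions 4–6 → each gets rank 6.
Mo has value 35 min → rank 3.

3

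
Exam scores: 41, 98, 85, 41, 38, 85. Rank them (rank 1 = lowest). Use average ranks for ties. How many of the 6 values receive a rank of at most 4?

3

Sorted (ascending): 38, 41, 41, 85, 85, 98
The 2 values of 41 occupy positions 2–3 → average rank (2+3)/2 = 2.5.
The 2 values of 85 occupy positions 4–5 → average rank (4+5)/2 = 4.5.
Ranks ≤ 4: {1, 2.5, 2.5} → 3 values.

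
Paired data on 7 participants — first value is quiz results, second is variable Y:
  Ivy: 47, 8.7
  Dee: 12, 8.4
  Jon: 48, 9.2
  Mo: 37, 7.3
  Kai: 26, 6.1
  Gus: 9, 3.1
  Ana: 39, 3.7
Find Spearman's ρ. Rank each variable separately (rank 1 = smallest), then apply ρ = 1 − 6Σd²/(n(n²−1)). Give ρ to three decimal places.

0.679

Ranks of variable 1: 6, 2, 7, 4, 3, 1, 5
Ranks of variable 2: 6, 5, 7, 4, 3, 1, 2
d = r₁ − r₂: 0, -3, 0, 0, 0, 0, 3
d²: 0, 9, 0, 0, 0, 0, 9; Σd² = 18
ρ = 1 − 6·18/(7·48) = 1 − 108/336 = 0.679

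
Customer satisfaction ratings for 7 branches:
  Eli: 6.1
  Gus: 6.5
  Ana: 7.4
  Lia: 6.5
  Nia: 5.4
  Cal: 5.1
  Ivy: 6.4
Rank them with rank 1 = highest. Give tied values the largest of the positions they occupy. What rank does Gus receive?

3

Sorted (descending): 7.4, 6.5, 6.5, 6.4, 6.1, 5.4, 5.1
The 2 values of 6.5 occupy positions 2–3 → each gets rank 3.
Gus has value 6.5 → rank 3.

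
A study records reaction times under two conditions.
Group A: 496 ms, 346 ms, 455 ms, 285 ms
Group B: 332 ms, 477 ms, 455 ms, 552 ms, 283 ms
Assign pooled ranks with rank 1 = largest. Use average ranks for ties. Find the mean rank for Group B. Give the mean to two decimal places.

Sorted (descending): 552, 496, 477, 455, 455, 346, 332, 285, 283
The 2 values of 455 occupy positions 4–5 → average rank (4+5)/2 = 4.5.
Group B values → pooled ranks: 332→7, 477→3, 455→4.5, 552→1, 283→9
Mean rank = (7 + 3 + 4.5 + 1 + 9) / 5 = 4.90

4.90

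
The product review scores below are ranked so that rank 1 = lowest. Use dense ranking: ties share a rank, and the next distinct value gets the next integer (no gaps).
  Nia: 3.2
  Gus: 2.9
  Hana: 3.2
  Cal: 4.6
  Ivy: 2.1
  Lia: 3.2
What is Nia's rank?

3

Sorted (ascending): 2.1, 2.9, 3.2, 3.2, 3.2, 4.6
The 3 values of 3.2 share dense rank 3.
Remaining distinct values take the next consecutive integers.
Nia has value 3.2 → rank 3.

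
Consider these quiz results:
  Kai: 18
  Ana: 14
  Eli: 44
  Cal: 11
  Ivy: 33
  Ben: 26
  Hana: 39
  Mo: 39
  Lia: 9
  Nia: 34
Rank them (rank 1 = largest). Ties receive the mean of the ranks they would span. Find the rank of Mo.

2.5

Sorted (descending): 44, 39, 39, 34, 33, 26, 18, 14, 11, 9
The 2 values of 39 occupy positions 2–3 → average rank (2+3)/2 = 2.5.
Mo has value 39 → rank 2.5.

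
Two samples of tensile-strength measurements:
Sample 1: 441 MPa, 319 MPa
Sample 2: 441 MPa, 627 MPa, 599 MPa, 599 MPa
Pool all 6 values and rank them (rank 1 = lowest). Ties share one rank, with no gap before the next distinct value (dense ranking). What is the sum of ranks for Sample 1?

Sorted (ascending): 319, 441, 441, 599, 599, 627
The 2 values of 441 share dense rank 2.
The 2 values of 599 share dense rank 3.
Remaining distinct values take the next consecutive integers.
Sample 1 values → pooled ranks: 441→2, 319→1
Rank sum = 2 + 1 = 3

3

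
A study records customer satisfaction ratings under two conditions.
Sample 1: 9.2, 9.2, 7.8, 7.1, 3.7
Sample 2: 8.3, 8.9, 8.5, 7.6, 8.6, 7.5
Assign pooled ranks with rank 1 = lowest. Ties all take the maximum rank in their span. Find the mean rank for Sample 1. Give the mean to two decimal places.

6.00

Sorted (ascending): 3.7, 7.1, 7.5, 7.6, 7.8, 8.3, 8.5, 8.6, 8.9, 9.2, 9.2
The 2 values of 9.2 occupy positions 10–11 → each gets rank 11.
Sample 1 values → pooled ranks: 9.2→11, 9.2→11, 7.8→5, 7.1→2, 3.7→1
Mean rank = (11 + 11 + 5 + 2 + 1) / 5 = 6.00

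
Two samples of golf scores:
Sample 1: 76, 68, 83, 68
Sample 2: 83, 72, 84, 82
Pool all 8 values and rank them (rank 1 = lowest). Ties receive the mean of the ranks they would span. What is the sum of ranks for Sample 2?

Sorted (ascending): 68, 68, 72, 76, 82, 83, 83, 84
The 2 values of 68 occupy positions 1–2 → average rank (1+2)/2 = 1.5.
The 2 values of 83 occupy positions 6–7 → average rank (6+7)/2 = 6.5.
Sample 2 values → pooled ranks: 83→6.5, 72→3, 84→8, 82→5
Rank sum = 6.5 + 3 + 8 + 5 = 22.5

22.5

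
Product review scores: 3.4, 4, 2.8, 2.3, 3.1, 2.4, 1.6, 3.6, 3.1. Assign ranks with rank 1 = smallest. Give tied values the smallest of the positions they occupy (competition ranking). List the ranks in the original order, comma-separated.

Sorted (ascending): 1.6, 2.3, 2.4, 2.8, 3.1, 3.1, 3.4, 3.6, 4
The 2 values of 3.1 occupy positions 5–6 → each gets rank 5.

7, 9, 4, 2, 5, 3, 1, 8, 5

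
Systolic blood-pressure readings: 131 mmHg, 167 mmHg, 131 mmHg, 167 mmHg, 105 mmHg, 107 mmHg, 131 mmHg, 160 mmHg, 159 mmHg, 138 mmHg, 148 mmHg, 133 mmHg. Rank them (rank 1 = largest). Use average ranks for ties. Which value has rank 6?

Sorted (descending): 167, 167, 160, 159, 148, 138, 133, 131, 131, 131, 107, 105
The 2 values of 167 occupy positions 1–2 → average rank (1+2)/2 = 1.5.
The 3 values of 131 occupy positions 8–10 → average rank 9.
Rank 6 → value 138.

138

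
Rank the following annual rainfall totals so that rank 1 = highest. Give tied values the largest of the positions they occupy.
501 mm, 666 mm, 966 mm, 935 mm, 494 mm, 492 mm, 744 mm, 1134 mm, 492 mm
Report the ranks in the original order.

6, 5, 2, 3, 7, 9, 4, 1, 9

Sorted (descending): 1134, 966, 935, 744, 666, 501, 494, 492, 492
The 2 values of 492 occupy positions 8–9 → each gets rank 9.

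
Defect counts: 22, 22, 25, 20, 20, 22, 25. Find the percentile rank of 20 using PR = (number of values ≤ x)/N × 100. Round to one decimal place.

28.6

N = 7.
Strictly below 20: 0. Equal to 20: 2.
PR = 2/7 × 100 = 28.6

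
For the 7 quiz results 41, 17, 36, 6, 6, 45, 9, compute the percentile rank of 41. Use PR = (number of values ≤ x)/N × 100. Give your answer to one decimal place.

85.7

N = 7.
Strictly below 41: 5. Equal to 41: 1.
PR = 6/7 × 100 = 85.7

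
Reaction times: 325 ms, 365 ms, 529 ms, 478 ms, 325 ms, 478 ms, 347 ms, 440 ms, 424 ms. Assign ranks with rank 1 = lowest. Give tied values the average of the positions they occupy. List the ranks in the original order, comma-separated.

Sorted (ascending): 325, 325, 347, 365, 424, 440, 478, 478, 529
The 2 values of 325 occupy positions 1–2 → average rank (1+2)/2 = 1.5.
The 2 values of 478 occupy positions 7–8 → average rank (7+8)/2 = 7.5.

1.5, 4, 9, 7.5, 1.5, 7.5, 3, 6, 5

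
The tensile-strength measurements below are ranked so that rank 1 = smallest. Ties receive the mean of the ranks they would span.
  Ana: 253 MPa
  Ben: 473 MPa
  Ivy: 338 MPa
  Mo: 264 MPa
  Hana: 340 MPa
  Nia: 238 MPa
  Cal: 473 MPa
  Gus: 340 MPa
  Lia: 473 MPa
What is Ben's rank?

Sorted (ascending): 238, 253, 264, 338, 340, 340, 473, 473, 473
The 2 values of 340 occupy positions 5–6 → average rank (5+6)/2 = 5.5.
The 3 values of 473 occupy positions 7–9 → average rank 8.
Ben has value 473 MPa → rank 8.

8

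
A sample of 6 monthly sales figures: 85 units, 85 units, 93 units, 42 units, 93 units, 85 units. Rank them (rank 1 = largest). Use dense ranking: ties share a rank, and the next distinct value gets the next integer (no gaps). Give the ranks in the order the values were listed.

2, 2, 1, 3, 1, 2

Sorted (descending): 93, 93, 85, 85, 85, 42
The 2 values of 93 share dense rank 1.
The 3 values of 85 share dense rank 2.
Remaining distinct values take the next consecutive integers.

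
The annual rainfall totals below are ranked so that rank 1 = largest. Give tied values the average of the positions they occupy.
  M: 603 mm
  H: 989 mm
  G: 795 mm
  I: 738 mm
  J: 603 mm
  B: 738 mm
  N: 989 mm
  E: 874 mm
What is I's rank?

Sorted (descending): 989, 989, 874, 795, 738, 738, 603, 603
The 2 values of 989 occupy positions 1–2 → average rank (1+2)/2 = 1.5.
The 2 values of 738 occupy positions 5–6 → average rank (5+6)/2 = 5.5.
The 2 values of 603 occupy positions 7–8 → average rank (7+8)/2 = 7.5.
I has value 738 mm → rank 5.5.

5.5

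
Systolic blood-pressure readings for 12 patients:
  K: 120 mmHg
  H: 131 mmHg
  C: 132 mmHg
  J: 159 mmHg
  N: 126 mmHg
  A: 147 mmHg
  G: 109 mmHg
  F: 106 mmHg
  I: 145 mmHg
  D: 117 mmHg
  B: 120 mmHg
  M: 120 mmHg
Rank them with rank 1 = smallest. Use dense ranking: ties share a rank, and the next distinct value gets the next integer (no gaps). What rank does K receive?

4

Sorted (ascending): 106, 109, 117, 120, 120, 120, 126, 131, 132, 145, 147, 159
The 3 values of 120 share dense rank 4.
Remaining distinct values take the next consecutive integers.
K has value 120 mmHg → rank 4.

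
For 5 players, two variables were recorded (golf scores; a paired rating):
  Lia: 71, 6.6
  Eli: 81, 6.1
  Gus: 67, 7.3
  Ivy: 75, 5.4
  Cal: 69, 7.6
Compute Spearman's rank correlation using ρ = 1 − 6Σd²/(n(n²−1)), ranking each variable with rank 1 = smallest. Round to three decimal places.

Ranks of variable 1: 3, 5, 1, 4, 2
Ranks of variable 2: 3, 2, 4, 1, 5
d = r₁ − r₂: 0, 3, -3, 3, -3
d²: 0, 9, 9, 9, 9; Σd² = 36
ρ = 1 − 6·36/(5·24) = 1 − 216/120 = -0.800

-0.800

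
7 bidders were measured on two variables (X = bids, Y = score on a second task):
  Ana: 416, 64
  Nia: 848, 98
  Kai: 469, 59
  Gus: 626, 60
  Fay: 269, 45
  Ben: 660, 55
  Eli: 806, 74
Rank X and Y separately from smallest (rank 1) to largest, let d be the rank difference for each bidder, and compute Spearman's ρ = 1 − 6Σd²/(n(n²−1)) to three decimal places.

0.679

Ranks of variable 1: 2, 7, 3, 4, 1, 5, 6
Ranks of variable 2: 5, 7, 3, 4, 1, 2, 6
d = r₁ − r₂: -3, 0, 0, 0, 0, 3, 0
d²: 9, 0, 0, 0, 0, 9, 0; Σd² = 18
ρ = 1 − 6·18/(7·48) = 1 − 108/336 = 0.679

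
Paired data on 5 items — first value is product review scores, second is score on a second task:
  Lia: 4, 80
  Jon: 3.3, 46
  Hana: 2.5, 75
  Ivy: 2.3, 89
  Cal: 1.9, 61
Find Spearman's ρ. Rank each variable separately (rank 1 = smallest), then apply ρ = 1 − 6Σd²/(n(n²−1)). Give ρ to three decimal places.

0.000

Ranks of variable 1: 5, 4, 3, 2, 1
Ranks of variable 2: 4, 1, 3, 5, 2
d = r₁ − r₂: 1, 3, 0, -3, -1
d²: 1, 9, 0, 9, 1; Σd² = 20
ρ = 1 − 6·20/(5·24) = 1 − 120/120 = 0.000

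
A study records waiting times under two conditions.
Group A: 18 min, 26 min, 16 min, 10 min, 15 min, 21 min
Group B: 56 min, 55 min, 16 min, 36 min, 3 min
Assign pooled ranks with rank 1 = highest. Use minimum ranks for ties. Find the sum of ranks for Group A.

Sorted (descending): 56, 55, 36, 26, 21, 18, 16, 16, 15, 10, 3
The 2 values of 16 occupy positions 7–8 → each gets rank 7.
Group A values → pooled ranks: 18→6, 26→4, 16→7, 10→10, 15→9, 21→5
Rank sum = 6 + 4 + 7 + 10 + 9 + 5 = 41

41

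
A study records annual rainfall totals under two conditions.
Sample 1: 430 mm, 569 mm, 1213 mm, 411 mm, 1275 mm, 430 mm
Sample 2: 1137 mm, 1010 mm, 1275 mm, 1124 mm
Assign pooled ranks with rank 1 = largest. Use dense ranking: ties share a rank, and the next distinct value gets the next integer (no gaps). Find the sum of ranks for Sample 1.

31

Sorted (descending): 1275, 1275, 1213, 1137, 1124, 1010, 569, 430, 430, 411
The 2 values of 1275 share dense rank 1.
The 2 values of 430 share dense rank 7.
Remaining distinct values take the next consecutive integers.
Sample 1 values → pooled ranks: 430→7, 569→6, 1213→2, 411→8, 1275→1, 430→7
Rank sum = 7 + 6 + 2 + 8 + 1 + 7 = 31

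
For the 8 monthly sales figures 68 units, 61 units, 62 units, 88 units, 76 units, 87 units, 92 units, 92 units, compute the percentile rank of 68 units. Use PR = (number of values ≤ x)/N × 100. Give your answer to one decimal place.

37.5

N = 8.
Strictly below 68: 2. Equal to 68: 1.
PR = 3/8 × 100 = 37.5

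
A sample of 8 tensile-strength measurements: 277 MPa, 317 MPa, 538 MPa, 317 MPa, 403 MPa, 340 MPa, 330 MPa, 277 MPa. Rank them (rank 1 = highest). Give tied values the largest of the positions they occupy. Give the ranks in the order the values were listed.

Sorted (descending): 538, 403, 340, 330, 317, 317, 277, 277
The 2 values of 317 occupy positions 5–6 → each gets rank 6.
The 2 values of 277 occupy positions 7–8 → each gets rank 8.

8, 6, 1, 6, 2, 3, 4, 8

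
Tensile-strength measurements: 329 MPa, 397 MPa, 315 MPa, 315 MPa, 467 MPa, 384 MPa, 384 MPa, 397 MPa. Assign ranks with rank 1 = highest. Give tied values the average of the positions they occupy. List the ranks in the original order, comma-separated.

6, 2.5, 7.5, 7.5, 1, 4.5, 4.5, 2.5

Sorted (descending): 467, 397, 397, 384, 384, 329, 315, 315
The 2 values of 397 occupy positions 2–3 → average rank (2+3)/2 = 2.5.
The 2 values of 384 occupy positions 4–5 → average rank (4+5)/2 = 4.5.
The 2 values of 315 occupy positions 7–8 → average rank (7+8)/2 = 7.5.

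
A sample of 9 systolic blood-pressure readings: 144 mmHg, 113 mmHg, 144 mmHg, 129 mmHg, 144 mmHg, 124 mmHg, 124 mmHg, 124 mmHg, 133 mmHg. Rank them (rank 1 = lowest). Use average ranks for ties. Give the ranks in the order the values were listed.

Sorted (ascending): 113, 124, 124, 124, 129, 133, 144, 144, 144
The 3 values of 124 occupy positions 2–4 → average rank 3.
The 3 values of 144 occupy positions 7–9 → average rank 8.

8, 1, 8, 5, 8, 3, 3, 3, 6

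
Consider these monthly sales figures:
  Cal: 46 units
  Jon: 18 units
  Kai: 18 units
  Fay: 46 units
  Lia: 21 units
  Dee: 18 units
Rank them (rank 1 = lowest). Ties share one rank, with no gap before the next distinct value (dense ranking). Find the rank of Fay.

Sorted (ascending): 18, 18, 18, 21, 46, 46
The 3 values of 18 share dense rank 1.
The 2 values of 46 share dense rank 3.
Remaining distinct values take the next consecutive integers.
Fay has value 46 units → rank 3.

3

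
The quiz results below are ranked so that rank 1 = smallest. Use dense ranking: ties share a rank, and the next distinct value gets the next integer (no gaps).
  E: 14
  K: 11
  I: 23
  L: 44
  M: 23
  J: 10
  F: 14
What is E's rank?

3

Sorted (ascending): 10, 11, 14, 14, 23, 23, 44
The 2 values of 14 share dense rank 3.
The 2 values of 23 share dense rank 4.
Remaining distinct values take the next consecutive integers.
E has value 14 → rank 3.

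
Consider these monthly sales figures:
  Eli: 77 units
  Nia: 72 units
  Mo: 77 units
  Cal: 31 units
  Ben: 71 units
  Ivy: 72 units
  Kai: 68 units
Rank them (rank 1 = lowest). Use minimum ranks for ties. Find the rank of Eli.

6

Sorted (ascending): 31, 68, 71, 72, 72, 77, 77
The 2 values of 72 occupy positions 4–5 → each gets rank 4.
The 2 values of 77 occupy positions 6–7 → each gets rank 6.
Eli has value 77 units → rank 6.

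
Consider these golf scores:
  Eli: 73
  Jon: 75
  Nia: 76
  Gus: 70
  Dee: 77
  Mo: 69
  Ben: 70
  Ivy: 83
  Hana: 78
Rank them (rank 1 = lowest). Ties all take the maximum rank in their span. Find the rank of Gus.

Sorted (ascending): 69, 70, 70, 73, 75, 76, 77, 78, 83
The 2 values of 70 occupy positions 2–3 → each gets rank 3.
Gus has value 70 → rank 3.

3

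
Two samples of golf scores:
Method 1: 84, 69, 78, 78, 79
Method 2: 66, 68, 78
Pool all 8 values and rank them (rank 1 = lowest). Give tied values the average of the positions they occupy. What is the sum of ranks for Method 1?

28

Sorted (ascending): 66, 68, 69, 78, 78, 78, 79, 84
The 3 values of 78 occupy positions 4–6 → average rank 5.
Method 1 values → pooled ranks: 84→8, 69→3, 78→5, 78→5, 79→7
Rank sum = 8 + 3 + 5 + 5 + 7 = 28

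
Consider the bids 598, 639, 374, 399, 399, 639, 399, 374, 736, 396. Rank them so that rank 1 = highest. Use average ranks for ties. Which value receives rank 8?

396

Sorted (descending): 736, 639, 639, 598, 399, 399, 399, 396, 374, 374
The 2 values of 639 occupy positions 2–3 → average rank (2+3)/2 = 2.5.
The 3 values of 399 occupy positions 5–7 → average rank 6.
The 2 values of 374 occupy positions 9–10 → average rank (9+10)/2 = 9.5.
Rank 8 → value 396.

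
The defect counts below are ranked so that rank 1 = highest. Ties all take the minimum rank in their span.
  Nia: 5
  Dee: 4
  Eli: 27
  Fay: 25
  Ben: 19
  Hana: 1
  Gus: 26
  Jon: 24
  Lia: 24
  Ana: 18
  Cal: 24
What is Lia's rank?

Sorted (descending): 27, 26, 25, 24, 24, 24, 19, 18, 5, 4, 1
The 3 values of 24 occupy positions 4–6 → each gets rank 4.
Lia has value 24 → rank 4.

4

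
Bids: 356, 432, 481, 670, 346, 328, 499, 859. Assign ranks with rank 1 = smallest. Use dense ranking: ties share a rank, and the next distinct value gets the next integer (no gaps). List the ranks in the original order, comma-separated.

3, 4, 5, 7, 2, 1, 6, 8

Sorted (ascending): 328, 346, 356, 432, 481, 499, 670, 859
No ties — each value takes its position as its rank.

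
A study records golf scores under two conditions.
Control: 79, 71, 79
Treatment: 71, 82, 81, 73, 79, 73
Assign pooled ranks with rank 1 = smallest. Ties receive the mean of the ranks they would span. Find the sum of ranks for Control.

Sorted (ascending): 71, 71, 73, 73, 79, 79, 79, 81, 82
The 2 values of 71 occupy positions 1–2 → average rank (1+2)/2 = 1.5.
The 2 values of 73 occupy positions 3–4 → average rank (3+4)/2 = 3.5.
The 3 values of 79 occupy positions 5–7 → average rank 6.
Control values → pooled ranks: 79→6, 71→1.5, 79→6
Rank sum = 6 + 1.5 + 6 = 13.5

13.5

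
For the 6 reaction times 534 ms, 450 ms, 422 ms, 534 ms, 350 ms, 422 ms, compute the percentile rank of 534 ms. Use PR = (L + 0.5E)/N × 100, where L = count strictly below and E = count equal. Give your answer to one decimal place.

83.3

N = 6.
Strictly below 534: 4. Equal to 534: 2.
PR = (4 + 0.5·2)/6 × 100 = 83.3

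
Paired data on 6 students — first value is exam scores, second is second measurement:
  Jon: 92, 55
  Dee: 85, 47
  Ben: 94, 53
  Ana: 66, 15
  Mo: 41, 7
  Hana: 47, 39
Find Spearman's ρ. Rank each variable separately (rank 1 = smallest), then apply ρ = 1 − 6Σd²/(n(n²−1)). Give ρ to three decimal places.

Ranks of variable 1: 5, 4, 6, 3, 1, 2
Ranks of variable 2: 6, 4, 5, 2, 1, 3
d = r₁ − r₂: -1, 0, 1, 1, 0, -1
d²: 1, 0, 1, 1, 0, 1; Σd² = 4
ρ = 1 − 6·4/(6·35) = 1 − 24/210 = 0.886

0.886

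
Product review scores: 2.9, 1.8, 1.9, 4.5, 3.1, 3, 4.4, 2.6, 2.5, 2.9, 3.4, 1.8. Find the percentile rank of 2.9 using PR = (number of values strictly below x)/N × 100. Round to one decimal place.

N = 12.
Strictly below 2.9: 5. Equal to 2.9: 2.
PR = 5/12 × 100 = 41.7

41.7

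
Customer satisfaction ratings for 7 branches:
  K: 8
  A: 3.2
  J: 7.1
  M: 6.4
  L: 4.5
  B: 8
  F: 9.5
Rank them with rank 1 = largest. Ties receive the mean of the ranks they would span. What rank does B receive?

Sorted (descending): 9.5, 8, 8, 7.1, 6.4, 4.5, 3.2
The 2 values of 8 occupy positions 2–3 → average rank (2+3)/2 = 2.5.
B has value 8 → rank 2.5.

2.5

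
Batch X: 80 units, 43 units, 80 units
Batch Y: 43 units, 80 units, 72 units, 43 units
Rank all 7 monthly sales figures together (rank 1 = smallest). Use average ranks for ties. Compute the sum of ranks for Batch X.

14

Sorted (ascending): 43, 43, 43, 72, 80, 80, 80
The 3 values of 43 occupy positions 1–3 → average rank 2.
The 3 values of 80 occupy positions 5–7 → average rank 6.
Batch X values → pooled ranks: 80→6, 43→2, 80→6
Rank sum = 6 + 2 + 6 = 14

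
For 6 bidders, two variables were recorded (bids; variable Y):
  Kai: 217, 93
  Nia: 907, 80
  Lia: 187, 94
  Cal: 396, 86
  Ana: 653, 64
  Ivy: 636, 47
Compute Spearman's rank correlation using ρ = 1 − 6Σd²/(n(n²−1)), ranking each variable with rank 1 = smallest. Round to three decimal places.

-0.771

Ranks of variable 1: 2, 6, 1, 3, 5, 4
Ranks of variable 2: 5, 3, 6, 4, 2, 1
d = r₁ − r₂: -3, 3, -5, -1, 3, 3
d²: 9, 9, 25, 1, 9, 9; Σd² = 62
ρ = 1 − 6·62/(6·35) = 1 − 372/210 = -0.771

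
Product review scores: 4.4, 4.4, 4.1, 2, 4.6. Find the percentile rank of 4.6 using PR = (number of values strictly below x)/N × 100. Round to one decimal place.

80.0

N = 5.
Strictly below 4.6: 4. Equal to 4.6: 1.
PR = 4/5 × 100 = 80.0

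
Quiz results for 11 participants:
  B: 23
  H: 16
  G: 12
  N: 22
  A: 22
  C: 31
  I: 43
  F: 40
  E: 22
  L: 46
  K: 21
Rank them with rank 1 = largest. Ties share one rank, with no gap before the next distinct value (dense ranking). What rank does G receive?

Sorted (descending): 46, 43, 40, 31, 23, 22, 22, 22, 21, 16, 12
The 3 values of 22 share dense rank 6.
Remaining distinct values take the next consecutive integers.
G has value 12 → rank 9.

9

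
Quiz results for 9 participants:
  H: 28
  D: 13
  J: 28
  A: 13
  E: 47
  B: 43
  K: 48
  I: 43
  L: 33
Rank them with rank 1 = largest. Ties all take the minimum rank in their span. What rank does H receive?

Sorted (descending): 48, 47, 43, 43, 33, 28, 28, 13, 13
The 2 values of 43 occupy positions 3–4 → each gets rank 3.
The 2 values of 28 occupy positions 6–7 → each gets rank 6.
The 2 values of 13 occupy positions 8–9 → each gets rank 8.
H has value 28 → rank 6.

6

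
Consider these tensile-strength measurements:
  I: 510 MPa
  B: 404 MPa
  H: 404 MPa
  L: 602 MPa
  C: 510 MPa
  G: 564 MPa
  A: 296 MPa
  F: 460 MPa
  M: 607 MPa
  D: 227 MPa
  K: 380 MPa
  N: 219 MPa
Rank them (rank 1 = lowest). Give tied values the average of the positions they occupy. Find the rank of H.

5.5

Sorted (ascending): 219, 227, 296, 380, 404, 404, 460, 510, 510, 564, 602, 607
The 2 values of 404 occupy positions 5–6 → average rank (5+6)/2 = 5.5.
The 2 values of 510 occupy positions 8–9 → average rank (8+9)/2 = 8.5.
H has value 404 MPa → rank 5.5.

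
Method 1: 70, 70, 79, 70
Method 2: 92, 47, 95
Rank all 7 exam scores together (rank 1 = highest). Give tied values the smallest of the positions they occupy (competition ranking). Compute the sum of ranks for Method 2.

Sorted (descending): 95, 92, 79, 70, 70, 70, 47
The 3 values of 70 occupy positions 4–6 → each gets rank 4.
Method 2 values → pooled ranks: 92→2, 47→7, 95→1
Rank sum = 2 + 7 + 1 = 10

10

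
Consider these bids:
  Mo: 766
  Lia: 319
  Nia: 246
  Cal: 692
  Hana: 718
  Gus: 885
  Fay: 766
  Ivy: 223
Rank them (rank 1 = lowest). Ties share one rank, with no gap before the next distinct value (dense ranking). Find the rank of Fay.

6

Sorted (ascending): 223, 246, 319, 692, 718, 766, 766, 885
The 2 values of 766 share dense rank 6.
Remaining distinct values take the next consecutive integers.
Fay has value 766 → rank 6.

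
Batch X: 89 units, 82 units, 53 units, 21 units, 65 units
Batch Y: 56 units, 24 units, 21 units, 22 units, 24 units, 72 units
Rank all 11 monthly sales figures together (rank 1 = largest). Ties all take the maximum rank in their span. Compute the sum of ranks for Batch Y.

Sorted (descending): 89, 82, 72, 65, 56, 53, 24, 24, 22, 21, 21
The 2 values of 24 occupy positions 7–8 → each gets rank 8.
The 2 values of 21 occupy positions 10–11 → each gets rank 11.
Batch Y values → pooled ranks: 56→5, 24→8, 21→11, 22→9, 24→8, 72→3
Rank sum = 5 + 8 + 11 + 9 + 8 + 3 = 44

44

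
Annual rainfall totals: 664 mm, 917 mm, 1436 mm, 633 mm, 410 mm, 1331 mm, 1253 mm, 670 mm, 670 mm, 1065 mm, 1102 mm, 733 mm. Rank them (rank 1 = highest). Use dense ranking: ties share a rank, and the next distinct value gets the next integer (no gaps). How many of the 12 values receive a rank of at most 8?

Sorted (descending): 1436, 1331, 1253, 1102, 1065, 917, 733, 670, 670, 664, 633, 410
The 2 values of 670 share dense rank 8.
Remaining distinct values take the next consecutive integers.
Ranks ≤ 8: {1, 2, 3, 4, 5, 6, 7, 8, 8} → 9 values.

9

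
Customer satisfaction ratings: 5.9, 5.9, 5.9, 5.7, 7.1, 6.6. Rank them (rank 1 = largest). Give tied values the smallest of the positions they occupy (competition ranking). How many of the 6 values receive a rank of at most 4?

5

Sorted (descending): 7.1, 6.6, 5.9, 5.9, 5.9, 5.7
The 3 values of 5.9 occupy positions 3–5 → each gets rank 3.
Ranks ≤ 4: {1, 2, 3, 3, 3} → 5 values.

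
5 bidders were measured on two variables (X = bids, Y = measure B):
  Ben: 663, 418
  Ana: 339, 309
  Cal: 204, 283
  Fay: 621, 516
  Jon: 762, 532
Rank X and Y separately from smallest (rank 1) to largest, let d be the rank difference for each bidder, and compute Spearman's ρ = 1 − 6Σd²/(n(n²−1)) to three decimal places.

0.900

Ranks of variable 1: 4, 2, 1, 3, 5
Ranks of variable 2: 3, 2, 1, 4, 5
d = r₁ − r₂: 1, 0, 0, -1, 0
d²: 1, 0, 0, 1, 0; Σd² = 2
ρ = 1 − 6·2/(5·24) = 1 − 12/120 = 0.900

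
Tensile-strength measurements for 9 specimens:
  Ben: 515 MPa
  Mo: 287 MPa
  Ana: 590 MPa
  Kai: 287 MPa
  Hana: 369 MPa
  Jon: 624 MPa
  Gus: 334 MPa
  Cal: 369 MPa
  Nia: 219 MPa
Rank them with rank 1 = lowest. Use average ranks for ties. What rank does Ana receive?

Sorted (ascending): 219, 287, 287, 334, 369, 369, 515, 590, 624
The 2 values of 287 occupy positions 2–3 → average rank (2+3)/2 = 2.5.
The 2 values of 369 occupy positions 5–6 → average rank (5+6)/2 = 5.5.
Ana has value 590 MPa → rank 8.

8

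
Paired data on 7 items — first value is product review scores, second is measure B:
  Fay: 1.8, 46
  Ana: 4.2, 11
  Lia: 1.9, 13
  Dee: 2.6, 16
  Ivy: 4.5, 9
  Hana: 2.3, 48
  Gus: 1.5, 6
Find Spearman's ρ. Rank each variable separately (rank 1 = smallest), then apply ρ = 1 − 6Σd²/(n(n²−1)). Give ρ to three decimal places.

-0.071

Ranks of variable 1: 2, 6, 3, 5, 7, 4, 1
Ranks of variable 2: 6, 3, 4, 5, 2, 7, 1
d = r₁ − r₂: -4, 3, -1, 0, 5, -3, 0
d²: 16, 9, 1, 0, 25, 9, 0; Σd² = 60
ρ = 1 − 6·60/(7·48) = 1 − 360/336 = -0.071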